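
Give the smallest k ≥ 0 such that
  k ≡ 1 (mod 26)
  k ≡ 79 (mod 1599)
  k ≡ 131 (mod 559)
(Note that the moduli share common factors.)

44851

gcd(26, 1599) = 13 and 13 | (79 − 1), so the pair is consistent; merging gives k ≡ 79 (mod 3198), where 3198 = lcm(26, 1599).
gcd(3198, 559) = 13 and 13 | (131 − 79), so the pair is consistent; merging gives k ≡ 44851 (mod 137514), where 137514 = lcm(3198, 559).
The solution is unique modulo lcm(26, 1599, 559) = 137514.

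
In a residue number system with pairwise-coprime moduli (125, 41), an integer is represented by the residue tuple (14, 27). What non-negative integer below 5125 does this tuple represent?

3389

Combine the congruences pairwise.
From x ≡ 14 (mod 125) write x = 14 + 125t. Substituting into x ≡ 27 (mod 41) gives 125t ≡ 13 (mod 41), and since 2⁻¹ ≡ 21 (mod 41), t ≡ 27. Hence x ≡ 14 + 125·27 = 3389 (mod 5125).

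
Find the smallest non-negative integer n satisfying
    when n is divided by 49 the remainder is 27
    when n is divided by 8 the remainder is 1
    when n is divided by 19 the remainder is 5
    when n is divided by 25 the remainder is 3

The moduli are pairwise coprime; M = 49·8·19·25 = 186200.
M/49 = 3800; 3800 ≡ 27 (mod 49); 27·20 ≡ 1, so inverse 20.
M/8 = 23275; 23275 ≡ 3 (mod 8); 3·3 ≡ 1, so inverse 3.
M/19 = 9800; 9800 ≡ 15 (mod 19); 15·14 ≡ 1, so inverse 14.
M/25 = 7448; 7448 ≡ 23 (mod 25); 23·12 ≡ 1, so inverse 12.
n ≡ 27·3800·20 + 1·23275·3 + 5·9800·14 + 3·7448·12 = 3075953.
3075953 mod 186200 = 96753.

96753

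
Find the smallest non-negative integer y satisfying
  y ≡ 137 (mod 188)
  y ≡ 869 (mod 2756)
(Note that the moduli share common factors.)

89061

gcd(188, 2756) = 4 and 4 | (869 − 137), so the pair is consistent; merging gives y ≡ 89061 (mod 129532), where 129532 = lcm(188, 2756).
The solution is unique modulo lcm(188, 2756) = 129532.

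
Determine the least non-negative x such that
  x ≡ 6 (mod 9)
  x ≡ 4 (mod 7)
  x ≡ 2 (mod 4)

From x ≡ 6 (mod 9) write x = 6 + 9t. Substituting into x ≡ 4 (mod 7) gives 9t ≡ 5 (mod 7), and since 2⁻¹ ≡ 4 (mod 7), t ≡ 6. Hence x ≡ 6 + 9·6 = 60 (mod 63).
From x ≡ 60 (mod 63) write x = 60 + 63t. Substituting into x ≡ 2 (mod 4) gives 63t ≡ 2 (mod 4), and since 3⁻¹ ≡ 3 (mod 4), t ≡ 2. Hence x ≡ 60 + 63·2 = 186 (mod 252).

186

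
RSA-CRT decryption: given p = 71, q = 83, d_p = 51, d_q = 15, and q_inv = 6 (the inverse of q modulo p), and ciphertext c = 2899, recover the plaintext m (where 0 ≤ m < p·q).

312

m₁ = c^(d_p) mod p: c ≡ 59 (mod 71), and 59^51 mod 71 = 28.
m₂ = c^(d_q) mod q: c ≡ 77 (mod 83), and 77^15 mod 83 = 63.
h = q_inv·(m₁ − m₂) mod p = 6·(28 − 63) mod 71 = 3.
m = m₂ + h·q = 63 + 3·83 = 312.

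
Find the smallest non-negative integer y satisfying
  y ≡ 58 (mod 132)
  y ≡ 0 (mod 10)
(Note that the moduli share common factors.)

190

Combine the congruences pairwise.
gcd(132, 10) = 2 and 2 | (0 − 58), so the pair is consistent; merging gives y ≡ 190 (mod 660), where 660 = lcm(132, 10).
The solution is unique modulo lcm(132, 10) = 660.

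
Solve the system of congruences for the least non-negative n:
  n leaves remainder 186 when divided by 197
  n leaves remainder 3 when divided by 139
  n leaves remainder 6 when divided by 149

3866705

The moduli are pairwise coprime; M = 197·139·149 = 4080067.
M/197 = 20711; 20711 ≡ 26 (mod 197); 26·144 ≡ 1, so inverse 144.
M/139 = 29353; 29353 ≡ 24 (mod 139); 24·29 ≡ 1, so inverse 29.
M/149 = 27383; 27383 ≡ 116 (mod 149); 116·9 ≡ 1, so inverse 9.
n ≡ 186·20711·144 + 3·29353·29 + 6·27383·9 = 558755817.
558755817 mod 4080067 = 3866705.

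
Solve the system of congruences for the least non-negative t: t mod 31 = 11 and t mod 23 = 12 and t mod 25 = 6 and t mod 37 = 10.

341631

From t ≡ 11 (mod 31) write t = 11 + 31s. Substituting into t ≡ 12 (mod 23) gives 31s ≡ 1 (mod 23), and since 8⁻¹ ≡ 3 (mod 23), s ≡ 3. Hence t ≡ 11 + 31·3 = 104 (mod 713).
From t ≡ 104 (mod 713) write t = 104 + 713s. Substituting into t ≡ 6 (mod 25) gives 713s ≡ 2 (mod 25), and since 13⁻¹ ≡ 2 (mod 25), s ≡ 4. Hence t ≡ 104 + 713·4 = 2956 (mod 17825).
From t ≡ 2956 (mod 17825) write t = 2956 + 17825s. Substituting into t ≡ 10 (mod 37) gives 17825s ≡ 14 (mod 37), and since 28⁻¹ ≡ 4 (mod 37), s ≡ 19. Hence t ≡ 2956 + 17825·19 = 341631 (mod 659525).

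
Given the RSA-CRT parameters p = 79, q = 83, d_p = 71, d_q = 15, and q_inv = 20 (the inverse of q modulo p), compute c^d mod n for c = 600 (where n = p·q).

4724

m₁ = c^(d_p) mod p: c ≡ 47 (mod 79), and 47^71 mod 79 = 63.
m₂ = c^(d_q) mod q: c ≡ 19 (mod 83), and 19^15 mod 83 = 76.
h = q_inv·(m₁ − m₂) mod p = 20·(63 − 76) mod 79 = 56.
m = m₂ + h·q = 76 + 56·83 = 4724.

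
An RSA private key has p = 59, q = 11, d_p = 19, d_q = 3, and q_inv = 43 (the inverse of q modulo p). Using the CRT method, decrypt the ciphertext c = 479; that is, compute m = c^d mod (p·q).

425

m₁ = c^(d_p) mod p: c ≡ 7 (mod 59), and 7^19 mod 59 = 12.
m₂ = c^(d_q) mod q: c ≡ 6 (mod 11), and 6^3 mod 11 = 7.
h = q_inv·(m₁ − m₂) mod p = 43·(12 − 7) mod 59 = 38.
m = m₂ + h·q = 7 + 38·11 = 425.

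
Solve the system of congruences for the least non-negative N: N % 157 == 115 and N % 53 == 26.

From N ≡ 115 (mod 157) write N = 115 + 157t. Substituting into N ≡ 26 (mod 53) gives 157t ≡ 17 (mod 53), and since 51⁻¹ ≡ 26 (mod 53), t ≡ 18. Hence N ≡ 115 + 157·18 = 2941 (mod 8321).

2941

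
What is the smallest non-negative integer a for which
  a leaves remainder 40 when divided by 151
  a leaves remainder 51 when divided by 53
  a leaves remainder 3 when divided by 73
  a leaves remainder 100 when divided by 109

20510521

The moduli are pairwise coprime; N = 151·53·73·109 = 63679871.
N/151 = 421721; 421721 ≡ 129 (mod 151); 129·48 ≡ 1, so inverse 48.
N/53 = 1201507; 1201507 ≡ 50 (mod 53); 50·35 ≡ 1, so inverse 35.
N/73 = 872327; 872327 ≡ 50 (mod 73); 50·19 ≡ 1, so inverse 19.
N/109 = 584219; 584219 ≡ 88 (mod 109); 88·83 ≡ 1, so inverse 83.
a ≡ 40·421721·48 + 51·1201507·35 + 3·872327·19 + 100·584219·83 = 7853134654.
7853134654 mod 63679871 = 20510521.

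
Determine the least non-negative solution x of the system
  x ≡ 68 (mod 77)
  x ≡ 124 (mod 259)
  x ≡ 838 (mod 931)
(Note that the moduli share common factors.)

62284

Combine the congruences pairwise.
gcd(77, 259) = 7 and 7 | (124 − 68), so the pair is consistent; merging gives x ≡ 2455 (mod 2849), where 2849 = lcm(77, 259).
gcd(2849, 931) = 7 and 7 | (838 − 2455), so the pair is consistent; merging gives x ≡ 62284 (mod 378917), where 378917 = lcm(2849, 931).
The solution is unique modulo lcm(77, 259, 931) = 378917.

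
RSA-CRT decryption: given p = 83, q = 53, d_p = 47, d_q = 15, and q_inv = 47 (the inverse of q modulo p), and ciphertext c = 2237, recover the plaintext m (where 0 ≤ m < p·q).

m₁ = c^(d_p) mod p: c ≡ 79 (mod 83), and 79^47 mod 83 = 54.
m₂ = c^(d_q) mod q: c ≡ 11 (mod 53), and 11^15 mod 53 = 38.
h = q_inv·(m₁ − m₂) mod p = 47·(54 − 38) mod 83 = 5.
m = m₂ + h·q = 38 + 5·53 = 303.

303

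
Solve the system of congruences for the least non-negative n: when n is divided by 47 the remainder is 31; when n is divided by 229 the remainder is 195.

10042

Combine the congruences pairwise.
From n ≡ 31 (mod 47) write n = 31 + 47t. Substituting into n ≡ 195 (mod 229) gives 47t ≡ 164 (mod 229), and since 47⁻¹ ≡ 39 (mod 229), t ≡ 213. Hence n ≡ 31 + 47·213 = 10042 (mod 10763).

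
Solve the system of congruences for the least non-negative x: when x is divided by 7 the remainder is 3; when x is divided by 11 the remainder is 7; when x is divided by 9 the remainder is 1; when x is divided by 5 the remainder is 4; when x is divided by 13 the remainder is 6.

22249

From x ≡ 3 (mod 7) write x = 3 + 7t. Substituting into x ≡ 7 (mod 11) gives 7t ≡ 4 (mod 11), and since 7⁻¹ ≡ 8 (mod 11), t ≡ 10. Hence x ≡ 3 + 7·10 = 73 (mod 77).
From x ≡ 73 (mod 77) write x = 73 + 77t. Substituting into x ≡ 1 (mod 9) gives 77t ≡ 0 (mod 9), and since 5⁻¹ ≡ 2 (mod 9), t ≡ 0. Hence x ≡ 73 + 77·0 = 73 (mod 693).
From x ≡ 73 (mod 693) write x = 73 + 693t. Substituting into x ≡ 4 (mod 5) gives 693t ≡ 1 (mod 5), and since 3⁻¹ ≡ 2 (mod 5), t ≡ 2. Hence x ≡ 73 + 693·2 = 1459 (mod 3465).
From x ≡ 1459 (mod 3465) write x = 1459 + 3465t. Substituting into x ≡ 6 (mod 13) gives 3465t ≡ 3 (mod 13), and since 7⁻¹ ≡ 2 (mod 13), t ≡ 6. Hence x ≡ 1459 + 3465·6 = 22249 (mod 45045).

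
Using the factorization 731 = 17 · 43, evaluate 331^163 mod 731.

104

Mod 17: 331 ≡ 8; by Fermat, exponent reduces to 163 mod 16 = 3; 8^3 ≡ 2 (mod 17).
Mod 43: 331 ≡ 30; by Fermat, exponent reduces to 163 mod 42 = 37; 30^37 ≡ 18 (mod 43).
Combine by CRT: x ≡ 2 (mod 17), x ≡ 18 (mod 43) ⇒ x ≡ 104 (mod 731).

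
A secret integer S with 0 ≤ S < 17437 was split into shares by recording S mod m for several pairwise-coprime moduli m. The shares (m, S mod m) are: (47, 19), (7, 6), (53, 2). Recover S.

9701

The moduli are pairwise coprime; N = 47·7·53 = 17437.
N/47 = 371; 371 ≡ 42 (mod 47); 42·28 ≡ 1, so inverse 28.
N/7 = 2491; 2491 ≡ 6 (mod 7); 6·6 ≡ 1, so inverse 6.
N/53 = 329; 329 ≡ 11 (mod 53); 11·29 ≡ 1, so inverse 29.
S ≡ 19·371·28 + 6·2491·6 + 2·329·29 = 306130.
306130 mod 17437 = 9701.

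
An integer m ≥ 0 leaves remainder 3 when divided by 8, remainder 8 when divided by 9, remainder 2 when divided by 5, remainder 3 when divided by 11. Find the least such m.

3347

The moduli are pairwise coprime; N = 8·9·5·11 = 3960.
N/8 = 495; 495 ≡ 7 (mod 8); 7·7 ≡ 1, so inverse 7.
N/9 = 440; 440 ≡ 8 (mod 9); 8·8 ≡ 1, so inverse 8.
N/5 = 792; 792 ≡ 2 (mod 5); 2·3 ≡ 1, so inverse 3.
N/11 = 360; 360 ≡ 8 (mod 11); 8·7 ≡ 1, so inverse 7.
m ≡ 3·495·7 + 8·440·8 + 2·792·3 + 3·360·7 = 50867.
50867 mod 3960 = 3347.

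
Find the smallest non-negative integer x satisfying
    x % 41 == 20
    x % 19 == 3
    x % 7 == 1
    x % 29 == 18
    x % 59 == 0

From x ≡ 20 (mod 41) write x = 20 + 41t. Substituting into x ≡ 3 (mod 19) gives 41t ≡ 2 (mod 19), and since 3⁻¹ ≡ 13 (mod 19), t ≡ 7. Hence x ≡ 20 + 41·7 = 307 (mod 779).
From x ≡ 307 (mod 779) write x = 307 + 779t. Substituting into x ≡ 1 (mod 7) gives 779t ≡ 2 (mod 7), and since 2⁻¹ ≡ 4 (mod 7), t ≡ 1. Hence x ≡ 307 + 779·1 = 1086 (mod 5453).
From x ≡ 1086 (mod 5453) write x = 1086 + 5453t. Substituting into x ≡ 18 (mod 29) gives 5453t ≡ 5 (mod 29), and since 1⁻¹ ≡ 1 (mod 29), t ≡ 5. Hence x ≡ 1086 + 5453·5 = 28351 (mod 158137).
From x ≡ 28351 (mod 158137) write x = 28351 + 158137t. Substituting into x ≡ 0 (mod 59) gives 158137t ≡ 28 (mod 59), and since 17⁻¹ ≡ 7 (mod 59), t ≡ 19. Hence x ≡ 28351 + 158137·19 = 3032954 (mod 9330083).

3032954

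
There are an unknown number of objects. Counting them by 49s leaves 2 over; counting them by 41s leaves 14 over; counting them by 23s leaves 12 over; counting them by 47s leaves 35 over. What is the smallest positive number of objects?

1789090

Combine the congruences pairwise.
From N ≡ 2 (mod 49) write N = 2 + 49t. Substituting into N ≡ 14 (mod 41) gives 49t ≡ 12 (mod 41), and since 8⁻¹ ≡ 36 (mod 41), t ≡ 22. Hence N ≡ 2 + 49·22 = 1080 (mod 2009).
From N ≡ 1080 (mod 2009) write N = 1080 + 2009t. Substituting into N ≡ 12 (mod 23) gives 2009t ≡ 13 (mod 23), and since 8⁻¹ ≡ 3 (mod 23), t ≡ 16. Hence N ≡ 1080 + 2009·16 = 33224 (mod 46207).
From N ≡ 33224 (mod 46207) write N = 33224 + 46207t. Substituting into N ≡ 35 (mod 47) gives 46207t ≡ 40 (mod 47), and since 6⁻¹ ≡ 8 (mod 47), t ≡ 38. Hence N ≡ 33224 + 46207·38 = 1789090 (mod 2171729).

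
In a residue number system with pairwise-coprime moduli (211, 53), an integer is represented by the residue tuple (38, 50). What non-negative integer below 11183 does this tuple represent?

From x ≡ 38 (mod 211) write x = 38 + 211t. Substituting into x ≡ 50 (mod 53) gives 211t ≡ 12 (mod 53), and since 52⁻¹ ≡ 52 (mod 53), t ≡ 41. Hence x ≡ 38 + 211·41 = 8689 (mod 11183).

8689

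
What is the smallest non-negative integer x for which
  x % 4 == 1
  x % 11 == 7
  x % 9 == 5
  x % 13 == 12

Combine the congruences pairwise.
From x ≡ 1 (mod 4) write x = 1 + 4t. Substituting into x ≡ 7 (mod 11) gives 4t ≡ 6 (mod 11), and since 4⁻¹ ≡ 3 (mod 11), t ≡ 7. Hence x ≡ 1 + 4·7 = 29 (mod 44).
From x ≡ 29 (mod 44) write x = 29 + 44t. Substituting into x ≡ 5 (mod 9) gives 44t ≡ 3 (mod 9), and since 8⁻¹ ≡ 8 (mod 9), t ≡ 6. Hence x ≡ 29 + 44·6 = 293 (mod 396).
From x ≡ 293 (mod 396) write x = 293 + 396t. Substituting into x ≡ 12 (mod 13) gives 396t ≡ 5 (mod 13), and since 6⁻¹ ≡ 11 (mod 13), t ≡ 3. Hence x ≡ 293 + 396·3 = 1481 (mod 5148).

1481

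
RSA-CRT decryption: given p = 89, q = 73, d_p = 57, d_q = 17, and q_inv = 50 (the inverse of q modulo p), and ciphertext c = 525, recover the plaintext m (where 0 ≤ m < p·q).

m₁ = c^(d_p) mod p: c ≡ 80 (mod 89), and 80^57 mod 89 = 5.
m₂ = c^(d_q) mod q: c ≡ 14 (mod 73), and 14^17 mod 73 = 28.
h = q_inv·(m₁ − m₂) mod p = 50·(5 − 28) mod 89 = 7.
m = m₂ + h·q = 28 + 7·73 = 539.

539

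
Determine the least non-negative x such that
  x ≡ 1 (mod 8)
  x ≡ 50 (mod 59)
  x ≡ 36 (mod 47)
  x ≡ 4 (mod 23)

470929

The moduli are pairwise coprime; N = 8·59·47·23 = 510232.
N/8 = 63779; 63779 ≡ 3 (mod 8); 3·3 ≡ 1, so inverse 3.
N/59 = 8648; 8648 ≡ 34 (mod 59); 34·33 ≡ 1, so inverse 33.
N/47 = 10856; 10856 ≡ 46 (mod 47); 46·46 ≡ 1, so inverse 46.
N/23 = 22184; 22184 ≡ 12 (mod 23); 12·2 ≡ 1, so inverse 2.
x ≡ 1·63779·3 + 50·8648·33 + 36·10856·46 + 4·22184·2 = 32615545.
32615545 mod 510232 = 470929.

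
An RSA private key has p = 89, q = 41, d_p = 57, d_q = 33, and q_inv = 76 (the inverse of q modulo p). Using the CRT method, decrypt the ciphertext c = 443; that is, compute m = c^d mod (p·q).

1865

m₁ = c^(d_p) mod p: c ≡ 87 (mod 89), and 87^57 mod 89 = 85.
m₂ = c^(d_q) mod q: c ≡ 33 (mod 41), and 33^33 mod 41 = 20.
h = q_inv·(m₁ − m₂) mod p = 76·(85 − 20) mod 89 = 45.
m = m₂ + h·q = 20 + 45·41 = 1865.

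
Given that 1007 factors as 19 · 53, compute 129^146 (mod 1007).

Mod 19: 129 ≡ 15; by Fermat, exponent reduces to 146 mod 18 = 2; 15^2 ≡ 16 (mod 19).
Mod 53: 129 ≡ 23; by Fermat, exponent reduces to 146 mod 52 = 42; 23^42 ≡ 52 (mod 53).
Combine by CRT: x ≡ 16 (mod 19), x ≡ 52 (mod 53) ⇒ x ≡ 529 (mod 1007).

529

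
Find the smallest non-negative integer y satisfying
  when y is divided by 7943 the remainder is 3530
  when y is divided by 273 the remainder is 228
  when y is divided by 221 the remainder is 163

2330829

gcd(7943, 273) = 13 and 13 | (228 − 3530), so the pair is consistent; merging gives y ≡ 162390 (mod 166803), where 166803 = lcm(7943, 273).
gcd(166803, 221) = 13 and 13 | (163 − 162390), so the pair is consistent; merging gives y ≡ 2330829 (mod 2835651), where 2835651 = lcm(166803, 221).
The solution is unique modulo lcm(7943, 273, 221) = 2835651.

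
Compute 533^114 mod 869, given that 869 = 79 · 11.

Mod 79: 533 ≡ 59; by Fermat, exponent reduces to 114 mod 78 = 36; 59^36 ≡ 64 (mod 79).
Mod 11: 533 ≡ 5; by Fermat, exponent reduces to 114 mod 10 = 4; 5^4 ≡ 9 (mod 11).
Combine by CRT: x ≡ 64 (mod 79), x ≡ 9 (mod 11) ⇒ x ≡ 64 (mod 869).

64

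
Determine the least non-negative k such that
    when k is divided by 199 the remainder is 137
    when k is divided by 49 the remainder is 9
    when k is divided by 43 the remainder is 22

The moduli are pairwise coprime; N = 199·49·43 = 419293.
N/199 = 2107; 2107 ≡ 117 (mod 199); 117·182 ≡ 1, so inverse 182.
N/49 = 8557; 8557 ≡ 31 (mod 49); 31·19 ≡ 1, so inverse 19.
N/43 = 9751; 9751 ≡ 33 (mod 43); 33·30 ≡ 1, so inverse 30.
k ≡ 137·2107·182 + 9·8557·19 + 22·9751·30 = 60434845.
60434845 mod 419293 = 56653.

56653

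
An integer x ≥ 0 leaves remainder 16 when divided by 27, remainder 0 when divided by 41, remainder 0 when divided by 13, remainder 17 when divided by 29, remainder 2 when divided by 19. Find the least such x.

The moduli are pairwise coprime; N = 27·41·13·29·19 = 7929441.
N/27 = 293683; 293683 ≡ 4 (mod 27); 4·7 ≡ 1, so inverse 7.
N/41 = 193401; 193401 ≡ 4 (mod 41); 4·31 ≡ 1, so inverse 31.
N/13 = 609957; 609957 ≡ 10 (mod 13); 10·4 ≡ 1, so inverse 4.
N/29 = 273429; 273429 ≡ 17 (mod 29); 17·12 ≡ 1, so inverse 12.
N/19 = 417339; 417339 ≡ 4 (mod 19); 4·5 ≡ 1, so inverse 5.
x ≡ 16·293683·7 + 0·193401·31 + 0·609957·4 + 17·273429·12 + 2·417339·5 = 92845402.
92845402 mod 7929441 = 5621551.

5621551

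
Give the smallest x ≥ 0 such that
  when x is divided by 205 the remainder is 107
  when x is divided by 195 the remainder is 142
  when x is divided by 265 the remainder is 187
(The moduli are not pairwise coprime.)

gcd(205, 195) = 5 and 5 | (142 − 107), so the pair is consistent; merging gives x ≡ 4822 (mod 7995), where 7995 = lcm(205, 195).
gcd(7995, 265) = 5 and 5 | (187 − 4822), so the pair is consistent; merging gives x ≡ 28807 (mod 423735), where 423735 = lcm(7995, 265).
The solution is unique modulo lcm(205, 195, 265) = 423735.

28807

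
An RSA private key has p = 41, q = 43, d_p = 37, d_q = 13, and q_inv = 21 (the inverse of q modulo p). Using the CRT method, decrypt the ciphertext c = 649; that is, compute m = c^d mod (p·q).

1301

m₁ = c^(d_p) mod p: c ≡ 34 (mod 41), and 34^37 mod 41 = 30.
m₂ = c^(d_q) mod q: c ≡ 4 (mod 43), and 4^13 mod 43 = 11.
h = q_inv·(m₁ − m₂) mod p = 21·(30 − 11) mod 41 = 30.
m = m₂ + h·q = 11 + 30·43 = 1301.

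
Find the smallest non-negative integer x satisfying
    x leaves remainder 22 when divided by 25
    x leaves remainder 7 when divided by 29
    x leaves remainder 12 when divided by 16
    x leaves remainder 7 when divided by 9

From x ≡ 22 (mod 25) write x = 22 + 25t. Substituting into x ≡ 7 (mod 29) gives 25t ≡ 14 (mod 29), and since 25⁻¹ ≡ 7 (mod 29), t ≡ 11. Hence x ≡ 22 + 25·11 = 297 (mod 725).
From x ≡ 297 (mod 725) write x = 297 + 725t. Substituting into x ≡ 12 (mod 16) gives 725t ≡ 3 (mod 16), and since 5⁻¹ ≡ 13 (mod 16), t ≡ 7. Hence x ≡ 297 + 725·7 = 5372 (mod 11600).
From x ≡ 5372 (mod 11600) write x = 5372 + 11600t. Substituting into x ≡ 7 (mod 9) gives 11600t ≡ 8 (mod 9), and since 8⁻¹ ≡ 8 (mod 9), t ≡ 1. Hence x ≡ 5372 + 11600·1 = 16972 (mod 104400).

16972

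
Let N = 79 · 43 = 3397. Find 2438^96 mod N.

2707

Mod 79: 2438 ≡ 68; by Fermat, exponent reduces to 96 mod 78 = 18; 68^18 ≡ 21 (mod 79).
Mod 43: 2438 ≡ 30; by Fermat, exponent reduces to 96 mod 42 = 12; 30^12 ≡ 41 (mod 43).
Combine by CRT: x ≡ 21 (mod 79), x ≡ 41 (mod 43) ⇒ x ≡ 2707 (mod 3397).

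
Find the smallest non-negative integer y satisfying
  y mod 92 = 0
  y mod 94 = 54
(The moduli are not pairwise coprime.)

gcd(92, 94) = 2 and 2 | (54 − 0), so the pair is consistent; merging gives y ≡ 1840 (mod 4324), where 4324 = lcm(92, 94).
The solution is unique modulo lcm(92, 94) = 4324.

1840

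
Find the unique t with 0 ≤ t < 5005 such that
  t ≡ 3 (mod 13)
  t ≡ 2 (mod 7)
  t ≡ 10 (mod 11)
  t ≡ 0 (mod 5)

The moduli are pairwise coprime; N = 13·7·11·5 = 5005.
N/13 = 385; 385 ≡ 8 (mod 13); 8·5 ≡ 1, so inverse 5.
N/7 = 715; 715 ≡ 1 (mod 7), inverse 1.
N/11 = 455; 455 ≡ 4 (mod 11); 4·3 ≡ 1, so inverse 3.
N/5 = 1001; 1001 ≡ 1 (mod 5), inverse 1.
t ≡ 3·385·5 + 2·715·1 + 10·455·3 + 0·1001·1 = 20855.
20855 mod 5005 = 835.

835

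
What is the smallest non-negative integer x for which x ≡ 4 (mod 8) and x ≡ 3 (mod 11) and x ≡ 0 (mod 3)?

The moduli are pairwise coprime; N = 8·11·3 = 264.
N/8 = 33; 33 ≡ 1 (mod 8), inverse 1.
N/11 = 24; 24 ≡ 2 (mod 11); 2·6 ≡ 1, so inverse 6.
N/3 = 88; 88 ≡ 1 (mod 3), inverse 1.
x ≡ 4·33·1 + 3·24·6 + 0·88·1 = 564.
564 mod 264 = 36.

36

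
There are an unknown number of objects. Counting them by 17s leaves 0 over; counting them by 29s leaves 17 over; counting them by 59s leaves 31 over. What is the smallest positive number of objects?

The moduli are pairwise coprime; M = 17·29·59 = 29087.
M/17 = 1711; 1711 ≡ 11 (mod 17); 11·14 ≡ 1, so inverse 14.
M/29 = 1003; 1003 ≡ 17 (mod 29); 17·12 ≡ 1, so inverse 12.
M/59 = 493; 493 ≡ 21 (mod 59); 21·45 ≡ 1, so inverse 45.
N ≡ 0·1711·14 + 17·1003·12 + 31·493·45 = 892347.
892347 mod 29087 = 19737.

19737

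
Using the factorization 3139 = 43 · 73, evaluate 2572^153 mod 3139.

Mod 43: 2572 ≡ 35; by Fermat, exponent reduces to 153 mod 42 = 27; 35^27 ≡ 16 (mod 43).
Mod 73: 2572 ≡ 17; by Fermat, exponent reduces to 153 mod 72 = 9; 17^9 ≡ 63 (mod 73).
Combine by CRT: x ≡ 16 (mod 43), x ≡ 63 (mod 73) ⇒ x ≡ 2983 (mod 3139).

2983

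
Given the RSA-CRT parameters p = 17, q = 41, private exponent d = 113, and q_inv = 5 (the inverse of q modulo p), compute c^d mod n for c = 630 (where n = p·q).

d_p = d mod (p−1) = 113 mod 16 = 1; d_q = d mod (q−1) = 33.
m₁ = c^(d_p) mod p: c ≡ 1 (mod 17), and 1^1 mod 17 = 1.
m₂ = c^(d_q) mod q: c ≡ 15 (mod 41), and 15^33 mod 41 = 35.
h = q_inv·(m₁ − m₂) mod p = 5·(1 − 35) mod 17 = 0.
m = m₂ + h·q = 35 + 0·41 = 35.

35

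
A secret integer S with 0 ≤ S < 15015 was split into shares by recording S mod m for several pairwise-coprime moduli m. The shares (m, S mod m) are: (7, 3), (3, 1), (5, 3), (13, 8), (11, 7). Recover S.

From S ≡ 3 (mod 7) write S = 3 + 7t. Substituting into S ≡ 1 (mod 3) gives 7t ≡ 1 (mod 3), and since 1⁻¹ ≡ 1 (mod 3), t ≡ 1. Hence S ≡ 3 + 7·1 = 10 (mod 21).
From S ≡ 10 (mod 21) write S = 10 + 21t. Substituting into S ≡ 3 (mod 5) gives 21t ≡ 3 (mod 5), and since 1⁻¹ ≡ 1 (mod 5), t ≡ 3. Hence S ≡ 10 + 21·3 = 73 (mod 105).
From S ≡ 73 (mod 105) write S = 73 + 105t. Substituting into S ≡ 8 (mod 13) gives 105t ≡ 0 (mod 13), and since 1⁻¹ ≡ 1 (mod 13), t ≡ 0. Hence S ≡ 73 + 105·0 = 73 (mod 1365).
From S ≡ 73 (mod 1365) write S = 73 + 1365t. Substituting into S ≡ 7 (mod 11) gives 1365t ≡ 0 (mod 11), and since 1⁻¹ ≡ 1 (mod 11), t ≡ 0. Hence S ≡ 73 + 1365·0 = 73 (mod 15015).

73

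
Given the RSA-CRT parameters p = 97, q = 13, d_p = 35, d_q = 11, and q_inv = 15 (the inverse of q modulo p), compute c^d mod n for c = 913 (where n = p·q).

464

m₁ = c^(d_p) mod p: c ≡ 40 (mod 97), and 40^35 mod 97 = 76.
m₂ = c^(d_q) mod q: c ≡ 3 (mod 13), and 3^11 mod 13 = 9.
h = q_inv·(m₁ − m₂) mod p = 15·(76 − 9) mod 97 = 35.
m = m₂ + h·q = 9 + 35·13 = 464.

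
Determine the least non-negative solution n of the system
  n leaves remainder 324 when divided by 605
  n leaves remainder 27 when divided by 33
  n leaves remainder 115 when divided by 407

Combine the congruences pairwise.
gcd(605, 33) = 11 and 11 | (27 − 324), so the pair is consistent; merging gives n ≡ 324 (mod 1815), where 1815 = lcm(605, 33).
gcd(1815, 407) = 11 and 11 | (115 − 324), so the pair is consistent; merging gives n ≡ 45699 (mod 67155), where 67155 = lcm(1815, 407).
The solution is unique modulo lcm(605, 33, 407) = 67155.

45699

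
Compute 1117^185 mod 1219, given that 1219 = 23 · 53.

647

Mod 23: 1117 ≡ 13; by Fermat, exponent reduces to 185 mod 22 = 9; 13^9 ≡ 3 (mod 23).
Mod 53: 1117 ≡ 4; by Fermat, exponent reduces to 185 mod 52 = 29; 4^29 ≡ 11 (mod 53).
Combine by CRT: x ≡ 3 (mod 23), x ≡ 11 (mod 53) ⇒ x ≡ 647 (mod 1219).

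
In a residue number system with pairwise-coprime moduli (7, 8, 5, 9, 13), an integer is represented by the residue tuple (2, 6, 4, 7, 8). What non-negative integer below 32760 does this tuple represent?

11734

Combine the congruences pairwise.
From x ≡ 2 (mod 7) write x = 2 + 7t. Substituting into x ≡ 6 (mod 8) gives 7t ≡ 4 (mod 8), and since 7⁻¹ ≡ 7 (mod 8), t ≡ 4. Hence x ≡ 2 + 7·4 = 30 (mod 56).
From x ≡ 30 (mod 56) write x = 30 + 56t. Substituting into x ≡ 4 (mod 5) gives 56t ≡ 4 (mod 5), and since 1⁻¹ ≡ 1 (mod 5), t ≡ 4. Hence x ≡ 30 + 56·4 = 254 (mod 280).
From x ≡ 254 (mod 280) write x = 254 + 280t. Substituting into x ≡ 7 (mod 9) gives 280t ≡ 5 (mod 9), and since 1⁻¹ ≡ 1 (mod 9), t ≡ 5. Hence x ≡ 254 + 280·5 = 1654 (mod 2520).
From x ≡ 1654 (mod 2520) write x = 1654 + 2520t. Substituting into x ≡ 8 (mod 13) gives 2520t ≡ 5 (mod 13), and since 11⁻¹ ≡ 6 (mod 13), t ≡ 4. Hence x ≡ 1654 + 2520·4 = 11734 (mod 32760).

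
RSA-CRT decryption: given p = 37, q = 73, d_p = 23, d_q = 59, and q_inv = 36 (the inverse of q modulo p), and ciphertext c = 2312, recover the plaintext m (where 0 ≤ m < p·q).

m₁ = c^(d_p) mod p: c ≡ 18 (mod 37), and 18^23 mod 37 = 22.
m₂ = c^(d_q) mod q: c ≡ 49 (mod 73), and 49^59 mod 73 = 3.
h = q_inv·(m₁ − m₂) mod p = 36·(22 − 3) mod 37 = 18.
m = m₂ + h·q = 3 + 18·73 = 1317.

1317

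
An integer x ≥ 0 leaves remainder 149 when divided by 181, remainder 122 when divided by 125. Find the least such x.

6122

From x ≡ 149 (mod 181) write x = 149 + 181t. Substituting into x ≡ 122 (mod 125) gives 181t ≡ 98 (mod 125), and since 56⁻¹ ≡ 96 (mod 125), t ≡ 33. Hence x ≡ 149 + 181·33 = 6122 (mod 22625).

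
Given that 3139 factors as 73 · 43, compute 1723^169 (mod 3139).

261

Mod 73: 1723 ≡ 44; by Fermat, exponent reduces to 169 mod 72 = 25; 44^25 ≡ 42 (mod 73).
Mod 43: 1723 ≡ 3; by Fermat, exponent reduces to 169 mod 42 = 1; 3^1 ≡ 3 (mod 43).
Combine by CRT: x ≡ 42 (mod 73), x ≡ 3 (mod 43) ⇒ x ≡ 261 (mod 3139).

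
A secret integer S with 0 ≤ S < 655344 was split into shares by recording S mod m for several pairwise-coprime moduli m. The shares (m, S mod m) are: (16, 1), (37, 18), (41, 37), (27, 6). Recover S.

172401

Combine the congruences pairwise.
From S ≡ 1 (mod 16) write S = 1 + 16t. Substituting into S ≡ 18 (mod 37) gives 16t ≡ 17 (mod 37), and since 16⁻¹ ≡ 7 (mod 37), t ≡ 8. Hence S ≡ 1 + 16·8 = 129 (mod 592).
From S ≡ 129 (mod 592) write S = 129 + 592t. Substituting into S ≡ 37 (mod 41) gives 592t ≡ 31 (mod 41), and since 18⁻¹ ≡ 16 (mod 41), t ≡ 4. Hence S ≡ 129 + 592·4 = 2497 (mod 24272).
From S ≡ 2497 (mod 24272) write S = 2497 + 24272t. Substituting into S ≡ 6 (mod 27) gives 24272t ≡ 20 (mod 27), and since 26⁻¹ ≡ 26 (mod 27), t ≡ 7. Hence S ≡ 2497 + 24272·7 = 172401 (mod 655344).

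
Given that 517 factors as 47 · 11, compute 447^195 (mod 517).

Mod 47: 447 ≡ 24; by Fermat, exponent reduces to 195 mod 46 = 11; 24^11 ≡ 7 (mod 47).
Mod 11: 447 ≡ 7; by Fermat, exponent reduces to 195 mod 10 = 5; 7^5 ≡ 10 (mod 11).
Combine by CRT: x ≡ 7 (mod 47), x ≡ 10 (mod 11) ⇒ x ≡ 54 (mod 517).

54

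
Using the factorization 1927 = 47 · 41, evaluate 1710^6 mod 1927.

815

Mod 47: 1710 ≡ 18; 18^6 ≡ 16 (mod 47).
Mod 41: 1710 ≡ 29; 29^6 ≡ 36 (mod 41).
Combine by CRT: x ≡ 16 (mod 47), x ≡ 36 (mod 41) ⇒ x ≡ 815 (mod 1927).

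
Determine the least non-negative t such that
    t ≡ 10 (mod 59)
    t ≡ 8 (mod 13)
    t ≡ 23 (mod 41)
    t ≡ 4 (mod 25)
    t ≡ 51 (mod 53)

15888179

Combine the congruences pairwise.
From t ≡ 10 (mod 59) write t = 10 + 59s. Substituting into t ≡ 8 (mod 13) gives 59s ≡ 11 (mod 13), and since 7⁻¹ ≡ 2 (mod 13), s ≡ 9. Hence t ≡ 10 + 59·9 = 541 (mod 767).
From t ≡ 541 (mod 767) write t = 541 + 767s. Substituting into t ≡ 23 (mod 41) gives 767s ≡ 15 (mod 41), and since 29⁻¹ ≡ 17 (mod 41), s ≡ 9. Hence t ≡ 541 + 767·9 = 7444 (mod 31447).
From t ≡ 7444 (mod 31447) write t = 7444 + 31447s. Substituting into t ≡ 4 (mod 25) gives 31447s ≡ 10 (mod 25), and since 22⁻¹ ≡ 8 (mod 25), s ≡ 5. Hence t ≡ 7444 + 31447·5 = 164679 (mod 786175).
From t ≡ 164679 (mod 786175) write t = 164679 + 786175s. Substituting into t ≡ 51 (mod 53) gives 786175s ≡ 43 (mod 53), and since 26⁻¹ ≡ 51 (mod 53), s ≡ 20. Hence t ≡ 164679 + 786175·20 = 15888179 (mod 41667275).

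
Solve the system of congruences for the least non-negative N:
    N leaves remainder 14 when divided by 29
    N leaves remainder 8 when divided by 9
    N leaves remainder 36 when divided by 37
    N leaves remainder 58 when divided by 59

From N ≡ 14 (mod 29) write N = 14 + 29t. Substituting into N ≡ 8 (mod 9) gives 29t ≡ 3 (mod 9), and since 2⁻¹ ≡ 5 (mod 9), t ≡ 6. Hence N ≡ 14 + 29·6 = 188 (mod 261).
From N ≡ 188 (mod 261) write N = 188 + 261t. Substituting into N ≡ 36 (mod 37) gives 261t ≡ 33 (mod 37), and since 2⁻¹ ≡ 19 (mod 37), t ≡ 35. Hence N ≡ 188 + 261·35 = 9323 (mod 9657).
From N ≡ 9323 (mod 9657) write N = 9323 + 9657t. Substituting into N ≡ 58 (mod 59) gives 9657t ≡ 57 (mod 59), and since 40⁻¹ ≡ 31 (mod 59), t ≡ 56. Hence N ≡ 9323 + 9657·56 = 550115 (mod 569763).

550115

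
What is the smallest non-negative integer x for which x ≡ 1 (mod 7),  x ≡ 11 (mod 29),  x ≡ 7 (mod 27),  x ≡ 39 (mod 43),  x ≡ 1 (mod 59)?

The moduli are pairwise coprime; N = 7·29·27·43·59 = 13905297.
N/7 = 1986471; 1986471 ≡ 4 (mod 7); 4·2 ≡ 1, so inverse 2.
N/29 = 479493; 479493 ≡ 7 (mod 29); 7·25 ≡ 1, so inverse 25.
N/27 = 515011; 515011 ≡ 13 (mod 27); 13·25 ≡ 1, so inverse 25.
N/43 = 323379; 323379 ≡ 19 (mod 43); 19·34 ≡ 1, so inverse 34.
N/59 = 235683; 235683 ≡ 37 (mod 59); 37·8 ≡ 1, so inverse 8.
x ≡ 1·1986471·2 + 11·479493·25 + 7·515011·25 + 39·323379·34 + 1·235683·8 = 656646460.
656646460 mod 13905297 = 3097501.

3097501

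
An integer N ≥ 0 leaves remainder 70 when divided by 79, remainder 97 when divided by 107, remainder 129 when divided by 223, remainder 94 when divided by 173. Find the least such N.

Combine the congruences pairwise.
From N ≡ 70 (mod 79) write N = 70 + 79t. Substituting into N ≡ 97 (mod 107) gives 79t ≡ 27 (mod 107), and since 79⁻¹ ≡ 42 (mod 107), t ≡ 64. Hence N ≡ 70 + 79·64 = 5126 (mod 8453).
From N ≡ 5126 (mod 8453) write N = 5126 + 8453t. Substituting into N ≡ 129 (mod 223) gives 8453t ≡ 132 (mod 223), and since 202⁻¹ ≡ 138 (mod 223), t ≡ 153. Hence N ≡ 5126 + 8453·153 = 1298435 (mod 1885019).
From N ≡ 1298435 (mod 1885019) write N = 1298435 + 1885019t. Substituting into N ≡ 94 (mod 173) gives 1885019t ≡ 24 (mod 173), and since 11⁻¹ ≡ 63 (mod 173), t ≡ 128. Hence N ≡ 1298435 + 1885019·128 = 242580867 (mod 326108287).

242580867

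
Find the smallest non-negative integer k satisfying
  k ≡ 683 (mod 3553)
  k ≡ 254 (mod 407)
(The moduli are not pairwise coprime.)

gcd(3553, 407) = 11 and 11 | (254 − 683), so the pair is consistent; merging gives k ≡ 53978 (mod 131461), where 131461 = lcm(3553, 407).
The solution is unique modulo lcm(3553, 407) = 131461.

53978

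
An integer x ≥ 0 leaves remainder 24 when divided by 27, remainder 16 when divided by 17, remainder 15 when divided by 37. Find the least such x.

The moduli are pairwise coprime; N = 27·17·37 = 16983.
N/27 = 629; 629 ≡ 8 (mod 27); 8·17 ≡ 1, so inverse 17.
N/17 = 999; 999 ≡ 13 (mod 17); 13·4 ≡ 1, so inverse 4.
N/37 = 459; 459 ≡ 15 (mod 37); 15·5 ≡ 1, so inverse 5.
x ≡ 24·629·17 + 16·999·4 + 15·459·5 = 354993.
354993 mod 16983 = 15333.

15333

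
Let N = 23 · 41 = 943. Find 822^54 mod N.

Mod 23: 822 ≡ 17; by Fermat, exponent reduces to 54 mod 22 = 10; 17^10 ≡ 4 (mod 23).
Mod 41: 822 ≡ 2; by Fermat, exponent reduces to 54 mod 40 = 14; 2^14 ≡ 25 (mod 41).
Combine by CRT: x ≡ 4 (mod 23), x ≡ 25 (mod 41) ⇒ x ≡ 763 (mod 943).

763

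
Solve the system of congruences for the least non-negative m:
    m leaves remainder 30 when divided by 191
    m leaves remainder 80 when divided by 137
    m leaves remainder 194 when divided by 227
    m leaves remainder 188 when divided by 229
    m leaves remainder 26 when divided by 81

The moduli are pairwise coprime; N = 191·137·227·229·81 = 110179372041.
N/191 = 576855351; 576855351 ≡ 16 (mod 191); 16·12 ≡ 1, so inverse 12.
N/137 = 804228993; 804228993 ≡ 85 (mod 137); 85·108 ≡ 1, so inverse 108.
N/227 = 485371683; 485371683 ≡ 56 (mod 227); 56·150 ≡ 1, so inverse 150.
N/229 = 481132629; 481132629 ≡ 194 (mod 229); 194·157 ≡ 1, so inverse 157.
N/81 = 1360239161; 1360239161 ≡ 5 (mod 81); 5·65 ≡ 1, so inverse 65.
m ≡ 30·576855351·12 + 80·804228993·108 + 194·485371683·150 + 188·481132629·157 + 26·1360239161·65 = 37780437260834.
37780437260834 mod 110179372041 = 99092022812.

99092022812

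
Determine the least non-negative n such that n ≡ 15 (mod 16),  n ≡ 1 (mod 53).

From n ≡ 15 (mod 16) write n = 15 + 16t. Substituting into n ≡ 1 (mod 53) gives 16t ≡ 39 (mod 53), and since 16⁻¹ ≡ 10 (mod 53), t ≡ 19. Hence n ≡ 15 + 16·19 = 319 (mod 848).

319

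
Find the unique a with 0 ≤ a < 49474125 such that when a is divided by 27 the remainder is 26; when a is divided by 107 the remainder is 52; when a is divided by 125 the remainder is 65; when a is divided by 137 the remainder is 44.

The moduli are pairwise coprime; N = 27·107·125·137 = 49474125.
N/27 = 1832375; 1832375 ≡ 20 (mod 27); 20·23 ≡ 1, so inverse 23.
N/107 = 462375; 462375 ≡ 28 (mod 107); 28·65 ≡ 1, so inverse 65.
N/125 = 395793; 395793 ≡ 43 (mod 125); 43·32 ≡ 1, so inverse 32.
N/137 = 361125; 361125 ≡ 130 (mod 137); 130·39 ≡ 1, so inverse 39.
a ≡ 26·1832375·23 + 52·462375·65 + 65·395793·32 + 44·361125·39 = 4101527690.
4101527690 mod 49474125 = 44649440.

44649440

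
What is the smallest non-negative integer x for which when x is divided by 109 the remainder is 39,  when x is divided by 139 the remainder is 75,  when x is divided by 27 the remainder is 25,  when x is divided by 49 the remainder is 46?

Combine the congruences pairwise.
From x ≡ 39 (mod 109) write x = 39 + 109t. Substituting into x ≡ 75 (mod 139) gives 109t ≡ 36 (mod 139), and since 109⁻¹ ≡ 88 (mod 139), t ≡ 110. Hence x ≡ 39 + 109·110 = 12029 (mod 15151).
From x ≡ 12029 (mod 15151) write x = 12029 + 15151t. Substituting into x ≡ 25 (mod 27) gives 15151t ≡ 11 (mod 27), and since 4⁻¹ ≡ 7 (mod 27), t ≡ 23. Hence x ≡ 12029 + 15151·23 = 360502 (mod 409077).
From x ≡ 360502 (mod 409077) write x = 360502 + 409077t. Substituting into x ≡ 46 (mod 49) gives 409077t ≡ 37 (mod 49), and since 25⁻¹ ≡ 2 (mod 49), t ≡ 25. Hence x ≡ 360502 + 409077·25 = 10587427 (mod 20044773).

10587427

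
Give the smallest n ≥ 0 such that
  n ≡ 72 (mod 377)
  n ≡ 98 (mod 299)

gcd(377, 299) = 13 and 13 | (98 − 72), so the pair is consistent; merging gives n ≡ 3088 (mod 8671), where 8671 = lcm(377, 299).
The solution is unique modulo lcm(377, 299) = 8671.

3088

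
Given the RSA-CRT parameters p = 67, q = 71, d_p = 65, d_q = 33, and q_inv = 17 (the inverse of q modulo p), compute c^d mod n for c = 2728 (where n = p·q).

m₁ = c^(d_p) mod p: c ≡ 48 (mod 67), and 48^65 mod 67 = 7.
m₂ = c^(d_q) mod q: c ≡ 30 (mod 71), and 30^33 mod 71 = 37.
h = q_inv·(m₁ − m₂) mod p = 17·(7 − 37) mod 67 = 26.
m = m₂ + h·q = 37 + 26·71 = 1883.

1883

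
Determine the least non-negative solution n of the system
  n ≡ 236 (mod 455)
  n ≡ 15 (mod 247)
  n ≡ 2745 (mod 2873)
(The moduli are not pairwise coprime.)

gcd(455, 247) = 13 and 13 | (15 − 236), so the pair is consistent; merging gives n ≡ 5696 (mod 8645), where 8645 = lcm(455, 247).
gcd(8645, 2873) = 13 and 13 | (2745 − 5696), so the pair is consistent; merging gives n ≡ 1890306 (mod 1910545), where 1910545 = lcm(8645, 2873).
The solution is unique modulo lcm(455, 247, 2873) = 1910545.

1890306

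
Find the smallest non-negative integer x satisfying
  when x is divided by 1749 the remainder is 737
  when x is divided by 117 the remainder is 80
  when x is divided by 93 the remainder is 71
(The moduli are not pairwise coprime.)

gcd(1749, 117) = 3 and 3 | (80 − 737), so the pair is consistent; merging gives x ≡ 21725 (mod 68211), where 68211 = lcm(1749, 117).
gcd(68211, 93) = 3 and 3 | (71 − 21725), so the pair is consistent; merging gives x ≡ 499202 (mod 2114541), where 2114541 = lcm(68211, 93).
The solution is unique modulo lcm(1749, 117, 93) = 2114541.

499202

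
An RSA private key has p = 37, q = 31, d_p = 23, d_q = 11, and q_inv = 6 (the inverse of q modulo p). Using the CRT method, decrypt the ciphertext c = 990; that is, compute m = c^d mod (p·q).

m₁ = c^(d_p) mod p: c ≡ 28 (mod 37), and 28^23 mod 37 = 3.
m₂ = c^(d_q) mod q: c ≡ 29 (mod 31), and 29^11 mod 31 = 29.
h = q_inv·(m₁ − m₂) mod p = 6·(3 − 29) mod 37 = 29.
m = m₂ + h·q = 29 + 29·31 = 928.

928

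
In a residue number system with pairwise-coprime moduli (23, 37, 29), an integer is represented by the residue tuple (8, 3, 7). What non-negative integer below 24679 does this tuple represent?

18799

From x ≡ 8 (mod 23) write x = 8 + 23t. Substituting into x ≡ 3 (mod 37) gives 23t ≡ 32 (mod 37), and since 23⁻¹ ≡ 29 (mod 37), t ≡ 3. Hence x ≡ 8 + 23·3 = 77 (mod 851).
From x ≡ 77 (mod 851) write x = 77 + 851t. Substituting into x ≡ 7 (mod 29) gives 851t ≡ 17 (mod 29), and since 10⁻¹ ≡ 3 (mod 29), t ≡ 22. Hence x ≡ 77 + 851·22 = 18799 (mod 24679).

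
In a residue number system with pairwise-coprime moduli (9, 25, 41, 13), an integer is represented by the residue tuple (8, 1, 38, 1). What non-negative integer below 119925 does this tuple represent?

The moduli are pairwise coprime; N = 9·25·41·13 = 119925.
N/9 = 13325; 13325 ≡ 5 (mod 9); 5·2 ≡ 1, so inverse 2.
N/25 = 4797; 4797 ≡ 22 (mod 25); 22·8 ≡ 1, so inverse 8.
N/41 = 2925; 2925 ≡ 14 (mod 41); 14·3 ≡ 1, so inverse 3.
N/13 = 9225; 9225 ≡ 8 (mod 13); 8·5 ≡ 1, so inverse 5.
x ≡ 8·13325·2 + 1·4797·8 + 38·2925·3 + 1·9225·5 = 631151.
631151 mod 119925 = 31526.

31526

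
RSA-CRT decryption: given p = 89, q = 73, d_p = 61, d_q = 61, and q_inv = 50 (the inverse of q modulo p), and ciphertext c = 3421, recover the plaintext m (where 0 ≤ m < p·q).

156

m₁ = c^(d_p) mod p: c ≡ 39 (mod 89), and 39^61 mod 89 = 67.
m₂ = c^(d_q) mod q: c ≡ 63 (mod 73), and 63^61 mod 73 = 10.
h = q_inv·(m₁ − m₂) mod p = 50·(67 − 10) mod 89 = 2.
m = m₂ + h·q = 10 + 2·73 = 156.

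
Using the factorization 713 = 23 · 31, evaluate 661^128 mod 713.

417

Mod 23: 661 ≡ 17; by Fermat, exponent reduces to 128 mod 22 = 18; 17^18 ≡ 3 (mod 23).
Mod 31: 661 ≡ 10; by Fermat, exponent reduces to 128 mod 30 = 8; 10^8 ≡ 14 (mod 31).
Combine by CRT: x ≡ 3 (mod 23), x ≡ 14 (mod 31) ⇒ x ≡ 417 (mod 713).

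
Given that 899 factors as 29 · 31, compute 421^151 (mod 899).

514

Mod 29: 421 ≡ 15; by Fermat, exponent reduces to 151 mod 28 = 11; 15^11 ≡ 21 (mod 29).
Mod 31: 421 ≡ 18; by Fermat, exponent reduces to 151 mod 30 = 1; 18^1 ≡ 18 (mod 31).
Combine by CRT: x ≡ 21 (mod 29), x ≡ 18 (mod 31) ⇒ x ≡ 514 (mod 899).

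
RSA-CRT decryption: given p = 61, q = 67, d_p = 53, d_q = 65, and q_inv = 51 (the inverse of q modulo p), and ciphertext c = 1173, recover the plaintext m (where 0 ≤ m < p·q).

1878

m₁ = c^(d_p) mod p: c ≡ 14 (mod 61), and 14^53 mod 61 = 48.
m₂ = c^(d_q) mod q: c ≡ 34 (mod 67), and 34^65 mod 67 = 2.
h = q_inv·(m₁ − m₂) mod p = 51·(48 − 2) mod 61 = 28.
m = m₂ + h·q = 2 + 28·67 = 1878.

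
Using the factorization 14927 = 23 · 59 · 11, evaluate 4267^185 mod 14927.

Mod 23: 4267 ≡ 12; by Fermat, exponent reduces to 185 mod 22 = 9; 12^9 ≡ 4 (mod 23).
Mod 59: 4267 ≡ 19; by Fermat, exponent reduces to 185 mod 58 = 11; 19^11 ≡ 25 (mod 59).
Mod 11: 4267 ≡ 10; by Fermat, exponent reduces to 185 mod 10 = 5; 10^5 ≡ 10 (mod 11).
Combine by CRT: x ≡ 4 (mod 23), x ≡ 25 (mod 59), x ≡ 10 (mod 11) ⇒ x ≡ 1913 (mod 14927).

1913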